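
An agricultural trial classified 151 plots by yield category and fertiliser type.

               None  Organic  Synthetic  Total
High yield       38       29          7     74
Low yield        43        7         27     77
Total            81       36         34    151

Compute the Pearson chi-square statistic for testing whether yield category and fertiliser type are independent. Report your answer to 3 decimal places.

Grand total N = 151.
Expected counts (row total × column total / N):
  High yield, None: 74×81/151 = 39.6954
  High yield, Organic: 74×36/151 = 17.6424
  High yield, Synthetic: 74×34/151 = 16.6623
  Low yield, None: 77×81/151 = 41.3046
  Low yield, Organic: 77×36/151 = 18.3576
  Low yield, Synthetic: 77×34/151 = 17.3377
Contributions (O − E)²/E:
  (38 − 39.6954)²/39.6954 = 0.0724
  (29 − 17.6424)²/17.6424 = 7.3117
  (7 − 16.6623)²/16.6623 = 5.6031
  (43 − 41.3046)²/41.3046 = 0.0696
  (7 − 18.3576)²/18.3576 = 7.0268
  (27 − 17.3377)²/17.3377 = 5.3848
χ² = 0.0724 + 7.3117 + 5.6031 + 0.0696 + 7.0268 + 5.3848 = 25.468

25.468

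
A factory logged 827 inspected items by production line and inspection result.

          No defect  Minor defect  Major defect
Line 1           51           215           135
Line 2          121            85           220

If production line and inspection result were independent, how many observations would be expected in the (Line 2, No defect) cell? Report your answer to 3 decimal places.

Row total (Line 2) = 426; column total (No defect) = 172; grand total N = 827.
Expected count = (row total × column total) / N = 426 × 172 / 827 = 88.600.

88.600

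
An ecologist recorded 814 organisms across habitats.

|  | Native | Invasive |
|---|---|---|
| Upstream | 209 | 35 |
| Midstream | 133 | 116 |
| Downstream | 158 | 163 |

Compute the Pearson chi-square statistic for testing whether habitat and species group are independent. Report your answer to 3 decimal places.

87.382

Row totals: 244, 249, 321. Column totals: 500, 314. Grand total N = 814.
Expected counts (row total × column total / N):
  Upstream, Native: 244×500/814 = 149.8771
  Upstream, Invasive: 244×314/814 = 94.1229
  Midstream, Native: 249×500/814 = 152.9484
  Midstream, Invasive: 249×314/814 = 96.0516
  Downstream, Native: 321×500/814 = 197.1744
  Downstream, Invasive: 321×314/814 = 123.8256
Contributions (O − E)²/E:
  (209 − 149.8771)²/149.8771 = 23.3226
  (35 − 94.1229)²/94.1229 = 37.1378
  (133 − 152.9484)²/152.9484 = 2.6018
  (116 − 96.0516)²/96.0516 = 4.1430
  (158 − 197.1744)²/197.1744 = 7.7831
  (163 − 123.8256)²/123.8256 = 12.3935
χ² = 23.3226 + 37.1378 + 2.6018 + 4.1430 + 7.7831 + 12.3935 = 87.382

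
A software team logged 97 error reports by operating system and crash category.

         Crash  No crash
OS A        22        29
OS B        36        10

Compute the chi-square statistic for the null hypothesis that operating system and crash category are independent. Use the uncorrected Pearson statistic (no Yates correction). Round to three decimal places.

12.411

Row totals: 51, 46. Column totals: 58, 39. Grand total N = 97.
Expected counts (row total × column total / N):
  OS A, Crash: 51×58/97 = 30.4948
  OS A, No crash: 51×39/97 = 20.5052
  OS B, Crash: 46×58/97 = 27.5052
  OS B, No crash: 46×39/97 = 18.4948
Contributions (O − E)²/E:
  (22 − 30.4948)²/30.4948 = 2.3664
  (29 − 20.5052)²/20.5052 = 3.5192
  (36 − 27.5052)²/27.5052 = 2.6236
  (10 − 18.4948)²/18.4948 = 3.9017
χ² = 2.3664 + 3.5192 + 2.6236 + 3.9017 = 12.411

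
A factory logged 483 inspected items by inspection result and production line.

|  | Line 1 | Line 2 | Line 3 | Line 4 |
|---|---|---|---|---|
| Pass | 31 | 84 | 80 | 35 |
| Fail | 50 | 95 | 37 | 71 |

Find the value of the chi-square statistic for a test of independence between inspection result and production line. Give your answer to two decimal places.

Row totals: 230, 253. Column totals: 81, 179, 117, 106. Grand total N = 483.
Expected counts (row total × column total / N):
  Pass, Line 1: 230×81/483 = 38.5714
  Pass, Line 2: 230×179/483 = 85.2381
  Pass, Line 3: 230×117/483 = 55.7143
  Pass, Line 4: 230×106/483 = 50.4762
  Fail, Line 1: 253×81/483 = 42.4286
  Fail, Line 2: 253×179/483 = 93.7619
  Fail, Line 3: 253×117/483 = 61.2857
  Fail, Line 4: 253×106/483 = 55.5238
Contributions (O − E)²/E:
  (31 − 38.5714)²/38.5714 = 1.4862
  (84 − 85.2381)²/85.2381 = 0.0180
  (80 − 55.7143)²/55.7143 = 10.5861
  (35 − 50.4762)²/50.4762 = 4.7451
  (50 − 42.4286)²/42.4286 = 1.3511
  (95 − 93.7619)²/93.7619 = 0.0163
  (37 − 61.2857)²/61.2857 = 9.6237
  (71 − 55.5238)²/55.5238 = 4.3137
χ² = 1.4862 + 0.0180 + 10.5861 + 4.7451 + 1.3511 + 0.0163 + 9.6237 + 4.3137 = 32.14

32.14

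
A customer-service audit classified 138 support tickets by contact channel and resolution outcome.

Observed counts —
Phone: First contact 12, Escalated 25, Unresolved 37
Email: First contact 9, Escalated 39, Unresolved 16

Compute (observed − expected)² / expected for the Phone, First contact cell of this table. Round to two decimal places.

0.05

Row total (Phone) = 74; column total (First contact) = 21; N = 138.
Expected count E = 74 × 21 / 138 = 11.261.
Contribution = (O − E)²/E = (12 − 11.261)² / 11.261 = 0.05.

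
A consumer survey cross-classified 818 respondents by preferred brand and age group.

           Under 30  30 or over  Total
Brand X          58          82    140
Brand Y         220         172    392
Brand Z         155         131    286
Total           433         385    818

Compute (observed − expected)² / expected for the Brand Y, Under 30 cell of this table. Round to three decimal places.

0.753

Row total (Brand Y) = 392; column total (Under 30) = 433; N = 818.
Expected count E = 392 × 433 / 818 = 207.5012.
Contribution = (O − E)²/E = (220 − 207.5012)² / 207.5012 = 0.753.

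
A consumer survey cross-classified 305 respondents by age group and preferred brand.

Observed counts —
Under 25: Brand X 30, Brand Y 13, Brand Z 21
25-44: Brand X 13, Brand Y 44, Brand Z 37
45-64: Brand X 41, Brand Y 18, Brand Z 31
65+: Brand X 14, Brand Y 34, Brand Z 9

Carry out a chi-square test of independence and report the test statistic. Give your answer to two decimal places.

Row totals: 64, 94, 90, 57. Column totals: 98, 109, 98. Grand total N = 305.
Expected counts (row total × column total / N):
  Under 25, Brand X: 64×98/305 = 20.564
  Under 25, Brand Y: 64×109/305 = 22.872
  Under 25, Brand Z: 64×98/305 = 20.564
  25-44, Brand X: 94×98/305 = 30.203
  25-44, Brand Y: 94×109/305 = 33.593
  25-44, Brand Z: 94×98/305 = 30.203
  45-64, Brand X: 90×98/305 = 28.918
  45-64, Brand Y: 90×109/305 = 32.164
  45-64, Brand Z: 90×98/305 = 28.918
  65+, Brand X: 57×98/305 = 18.315
  65+, Brand Y: 57×109/305 = 20.370
  65+, Brand Z: 57×98/305 = 18.315
Contributions (O − E)²/E:
  (30 − 20.564)²/20.564 = 4.3298
  (13 − 22.872)²/22.872 = 4.2609
  (21 − 20.564)²/20.564 = 0.0092
  (13 − 30.203)²/30.203 = 9.7985
  (44 − 33.593)²/33.593 = 3.2241
  (37 − 30.203)²/30.203 = 1.5296
  (41 − 28.918)²/28.918 = 5.0479
  (18 − 32.164)²/32.164 = 6.2374
  (31 − 28.918)²/28.918 = 0.1499
  (14 − 18.315)²/18.315 = 1.0166
  (34 − 20.370)²/20.370 = 9.1201
  (9 − 18.315)²/18.315 = 4.7376
χ² = 4.3298 + 4.2609 + 0.0092 + 9.7985 + 3.2241 + 1.5296 + 5.0479 + 6.2374 + 0.1499 + 1.0166 + 9.1201 + 4.7376 = 49.46

49.46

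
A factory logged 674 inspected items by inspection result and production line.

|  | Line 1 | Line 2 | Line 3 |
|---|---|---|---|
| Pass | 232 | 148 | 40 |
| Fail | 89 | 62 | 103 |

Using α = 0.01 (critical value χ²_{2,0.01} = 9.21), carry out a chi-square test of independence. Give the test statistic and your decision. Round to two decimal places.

91.33; reject H₀

Row totals: 420, 254. Column totals: 321, 210, 143. Grand total N = 674.
Expected counts (row total × column total / N):
  Pass, Line 1: 420×321/674 = 200.030
  Pass, Line 2: 420×210/674 = 130.861
  Pass, Line 3: 420×143/674 = 89.110
  Fail, Line 1: 254×321/674 = 120.970
  Fail, Line 2: 254×210/674 = 79.139
  Fail, Line 3: 254×143/674 = 53.890
Contributions (O − E)²/E:
  (232 − 200.030)²/200.030 = 5.1096
  (148 − 130.861)²/130.861 = 2.2447
  (40 − 89.110)²/89.110 = 27.0653
  (89 − 120.970)²/120.970 = 8.4490
  (62 − 79.139)²/79.139 = 3.7118
  (103 − 53.890)²/53.890 = 44.7540
χ² = 5.1096 + 2.2447 + 27.0653 + 8.4490 + 3.7118 + 44.7540 = 91.33
df = (2−1)(3−1) = 2. Since 91.33 > 9.21, reject the null hypothesis of independence at α = 0.01.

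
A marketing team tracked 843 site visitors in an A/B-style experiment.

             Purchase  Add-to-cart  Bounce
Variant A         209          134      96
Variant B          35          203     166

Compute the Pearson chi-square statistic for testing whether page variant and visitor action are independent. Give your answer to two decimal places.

155.73

Row totals: 439, 404. Column totals: 244, 337, 262. Grand total N = 843.
Expected counts (row total × column total / N):
  Variant A, Purchase: 439×244/843 = 127.065
  Variant A, Add-to-cart: 439×337/843 = 175.496
  Variant A, Bounce: 439×262/843 = 136.439
  Variant B, Purchase: 404×244/843 = 116.935
  Variant B, Add-to-cart: 404×337/843 = 161.504
  Variant B, Bounce: 404×262/843 = 125.561
Contributions (O − E)²/E:
  (209 − 127.065)²/127.065 = 52.8339
  (134 − 175.496)²/175.496 = 9.8117
  (96 − 136.439)²/136.439 = 11.9857
  (35 − 116.935)²/116.935 = 57.4109
  (203 − 161.504)²/161.504 = 10.6618
  (166 − 125.561)²/125.561 = 13.0240
χ² = 52.8339 + 9.8117 + 11.9857 + 57.4109 + 10.6618 + 13.0240 = 155.73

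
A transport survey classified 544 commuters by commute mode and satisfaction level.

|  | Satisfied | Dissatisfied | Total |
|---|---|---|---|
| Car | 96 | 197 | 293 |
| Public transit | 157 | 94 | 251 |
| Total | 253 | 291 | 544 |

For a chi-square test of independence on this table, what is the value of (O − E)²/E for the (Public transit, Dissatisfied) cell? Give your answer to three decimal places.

12.076

Row total (Public transit) = 251; column total (Dissatisfied) = 291; N = 544.
Expected count E = 251 × 291 / 544 = 134.2665.
Contribution = (O − E)²/E = (94 − 134.2665)² / 134.2665 = 12.076.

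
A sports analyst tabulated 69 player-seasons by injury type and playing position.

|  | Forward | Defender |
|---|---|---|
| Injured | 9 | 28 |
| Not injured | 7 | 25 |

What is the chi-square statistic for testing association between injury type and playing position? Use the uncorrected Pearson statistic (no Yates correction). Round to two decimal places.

0.06

Row totals: 37, 32. Column totals: 16, 53. Grand total N = 69.
Expected counts (row total × column total / N):
  Injured, Forward: 37×16/69 = 8.580
  Injured, Defender: 37×53/69 = 28.420
  Not injured, Forward: 32×16/69 = 7.420
  Not injured, Defender: 32×53/69 = 24.580
Contributions (O − E)²/E:
  (9 − 8.580)²/8.580 = 0.0206
  (28 − 28.420)²/28.420 = 0.0062
  (7 − 7.420)²/7.420 = 0.0238
  (25 − 24.580)²/24.580 = 0.0072
χ² = 0.0206 + 0.0062 + 0.0238 + 0.0072 = 0.06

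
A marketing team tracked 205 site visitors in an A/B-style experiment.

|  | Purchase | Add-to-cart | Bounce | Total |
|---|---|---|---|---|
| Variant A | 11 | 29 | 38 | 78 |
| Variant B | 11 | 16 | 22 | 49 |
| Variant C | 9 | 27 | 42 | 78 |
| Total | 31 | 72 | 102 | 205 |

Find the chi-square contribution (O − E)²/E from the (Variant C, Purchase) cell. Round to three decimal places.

Row total (Variant C) = 78; column total (Purchase) = 31; N = 205.
Expected count E = 78 × 31 / 205 = 11.7951.
Contribution = (O − E)²/E = (9 − 11.7951)² / 11.7951 = 0.662.

0.662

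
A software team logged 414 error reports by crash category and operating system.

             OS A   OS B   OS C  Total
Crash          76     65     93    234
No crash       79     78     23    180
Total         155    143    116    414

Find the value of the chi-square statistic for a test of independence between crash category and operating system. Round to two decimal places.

Grand total N = 414.
Expected counts (row total × column total / N):
  Crash, OS A: 234×155/414 = 87.609
  Crash, OS B: 234×143/414 = 80.826
  Crash, OS C: 234×116/414 = 65.565
  No crash, OS A: 180×155/414 = 67.391
  No crash, OS B: 180×143/414 = 62.174
  No crash, OS C: 180×116/414 = 50.435
Contributions (O − E)²/E:
  (76 − 87.609)²/87.609 = 1.5383
  (65 − 80.826)²/80.826 = 3.0988
  (93 − 65.565)²/65.565 = 11.4799
  (79 − 67.391)²/67.391 = 1.9998
  (78 − 62.174)²/62.174 = 4.0284
  (23 − 50.435)²/50.435 = 14.9237
χ² = 1.5383 + 3.0988 + 11.4799 + 1.9998 + 4.0284 + 14.9237 = 37.07

37.07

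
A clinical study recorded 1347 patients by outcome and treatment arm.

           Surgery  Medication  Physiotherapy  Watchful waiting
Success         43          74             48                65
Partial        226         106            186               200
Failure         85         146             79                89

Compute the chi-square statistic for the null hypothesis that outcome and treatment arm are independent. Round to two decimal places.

82.15

Row totals: 230, 718, 399. Column totals: 354, 326, 313, 354. Grand total N = 1347.
Expected counts (row total × column total / N):
  Success, Surgery: 230×354/1347 = 60.44543
  Success, Medication: 230×326/1347 = 55.66444
  Success, Physiotherapy: 230×313/1347 = 53.44469
  Success, Watchful waiting: 230×354/1347 = 60.44543
  Partial, Surgery: 718×354/1347 = 188.69488
  Partial, Medication: 718×326/1347 = 173.76986
  Partial, Physiotherapy: 718×313/1347 = 166.84039
  Partial, Watchful waiting: 718×354/1347 = 188.69488
  Failure, Surgery: 399×354/1347 = 104.85969
  Failure, Medication: 399×326/1347 = 96.56570
  Failure, Physiotherapy: 399×313/1347 = 92.71492
  Failure, Watchful waiting: 399×354/1347 = 104.85969
Contributions (O − E)²/E:
  (43 − 60.44543)²/60.44543 = 5.0350
  (74 − 55.66444)²/55.66444 = 6.0396
  (48 − 53.44469)²/53.44469 = 0.5547
  (65 − 60.44543)²/60.44543 = 0.3432
  (226 − 188.69488)²/188.69488 = 7.3753
  (106 − 173.76986)²/173.76986 = 26.4301
  (186 − 166.84039)²/166.84039 = 2.2003
  (200 − 188.69488)²/188.69488 = 0.6773
  (85 − 104.85969)²/104.85969 = 3.7613
  (146 − 96.56570)²/96.56570 = 25.3066
  (79 − 92.71492)²/92.71492 = 2.0288
  (89 − 104.85969)²/104.85969 = 2.3987
χ² = 5.0350 + 6.0396 + 0.5547 + 0.3432 + 7.3753 + 26.4301 + 2.2003 + 0.6773 + 3.7613 + 25.3066 + 2.0288 + 2.3987 = 82.15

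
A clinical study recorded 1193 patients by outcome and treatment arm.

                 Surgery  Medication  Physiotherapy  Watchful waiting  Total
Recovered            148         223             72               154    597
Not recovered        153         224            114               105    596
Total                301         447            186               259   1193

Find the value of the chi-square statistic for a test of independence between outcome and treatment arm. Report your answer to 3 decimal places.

18.839

Grand total N = 1193.
Expected counts (row total × column total / N):
  Recovered, Surgery: 597×301/1193 = 150.6262
  Recovered, Medication: 597×447/1193 = 223.6873
  Recovered, Physiotherapy: 597×186/1193 = 93.0780
  Recovered, Watchful waiting: 597×259/1193 = 129.6085
  Not recovered, Surgery: 596×301/1193 = 150.3738
  Not recovered, Medication: 596×447/1193 = 223.3127
  Not recovered, Physiotherapy: 596×186/1193 = 92.9220
  Not recovered, Watchful waiting: 596×259/1193 = 129.3915
Contributions (O − E)²/E:
  (148 − 150.6262)²/150.6262 = 0.0458
  (223 − 223.6873)²/223.6873 = 0.0021
  (72 − 93.0780)²/93.0780 = 4.7732
  (154 − 129.6085)²/129.6085 = 4.5903
  (153 − 150.3738)²/150.3738 = 0.0459
  (224 − 223.3127)²/223.3127 = 0.0021
  (114 − 92.9220)²/92.9220 = 4.7812
  (105 − 129.3915)²/129.3915 = 4.5980
χ² = 0.0458 + 0.0021 + 4.7732 + 4.5903 + 0.0459 + 0.0021 + 4.7812 + 4.5980 = 18.839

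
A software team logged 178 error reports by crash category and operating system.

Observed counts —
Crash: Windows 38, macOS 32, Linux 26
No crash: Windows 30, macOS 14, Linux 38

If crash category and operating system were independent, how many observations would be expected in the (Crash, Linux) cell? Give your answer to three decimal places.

Row total (Crash) = 96; column total (Linux) = 64; grand total N = 178.
Expected count = (row total × column total) / N = 96 × 64 / 178 = 34.517.

34.517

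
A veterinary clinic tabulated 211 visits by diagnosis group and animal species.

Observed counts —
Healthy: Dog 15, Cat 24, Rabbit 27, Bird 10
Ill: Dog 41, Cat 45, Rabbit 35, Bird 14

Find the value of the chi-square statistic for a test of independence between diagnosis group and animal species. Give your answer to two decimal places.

3.97

Row totals: 76, 135. Column totals: 56, 69, 62, 24. Grand total N = 211.
Expected counts (row total × column total / N):
  Healthy, Dog: 76×56/211 = 20.171
  Healthy, Cat: 76×69/211 = 24.853
  Healthy, Rabbit: 76×62/211 = 22.332
  Healthy, Bird: 76×24/211 = 8.645
  Ill, Dog: 135×56/211 = 35.829
  Ill, Cat: 135×69/211 = 44.147
  Ill, Rabbit: 135×62/211 = 39.668
  Ill, Bird: 135×24/211 = 15.355
Contributions (O − E)²/E:
  (15 − 20.171)²/20.171 = 1.3256
  (24 − 24.853)²/24.853 = 0.0293
  (27 − 22.332)²/22.332 = 0.9757
  (10 − 8.645)²/8.645 = 0.2124
  (41 − 35.829)²/35.829 = 0.7463
  (45 − 44.147)²/44.147 = 0.0165
  (35 − 39.668)²/39.668 = 0.5493
  (14 − 15.355)²/15.355 = 0.1196
χ² = 1.3256 + 0.0293 + 0.9757 + 0.2124 + 0.7463 + 0.0165 + 0.5493 + 0.1196 = 3.97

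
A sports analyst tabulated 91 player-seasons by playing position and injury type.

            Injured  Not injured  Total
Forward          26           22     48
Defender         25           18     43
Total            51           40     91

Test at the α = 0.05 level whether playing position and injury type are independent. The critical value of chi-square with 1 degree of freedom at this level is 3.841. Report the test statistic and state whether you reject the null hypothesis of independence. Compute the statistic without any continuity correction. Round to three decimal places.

Grand total N = 91.
Expected counts (row total × column total / N):
  Forward, Injured: 48×51/91 = 26.9011
  Forward, Not injured: 48×40/91 = 21.0989
  Defender, Injured: 43×51/91 = 24.0989
  Defender, Not injured: 43×40/91 = 18.9011
Contributions (O − E)²/E:
  (26 − 26.9011)²/26.9011 = 0.0302
  (22 − 21.0989)²/21.0989 = 0.0385
  (25 − 24.0989)²/24.0989 = 0.0337
  (18 − 18.9011)²/18.9011 = 0.0430
χ² = 0.0302 + 0.0385 + 0.0337 + 0.0430 = 0.145
df = (2−1)(2−1) = 1. Since 0.145 < 3.841, fail to reject the null hypothesis of independence at α = 0.05.

0.145; fail to reject H₀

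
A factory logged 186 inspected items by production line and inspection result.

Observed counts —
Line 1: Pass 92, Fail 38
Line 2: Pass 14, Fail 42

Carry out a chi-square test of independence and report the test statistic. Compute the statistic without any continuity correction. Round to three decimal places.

Row totals: 130, 56. Column totals: 106, 80. Grand total N = 186.
Expected counts (row total × column total / N):
  Line 1, Pass: 130×106/186 = 74.08602
  Line 1, Fail: 130×80/186 = 55.91398
  Line 2, Pass: 56×106/186 = 31.91398
  Line 2, Fail: 56×80/186 = 24.08602
Contributions (O − E)²/E:
  (92 − 74.08602)²/74.08602 = 4.3316
  (38 − 55.91398)²/55.91398 = 5.7394
  (14 − 31.91398)²/31.91398 = 10.0555
  (42 − 24.08602)²/24.08602 = 13.3235
χ² = 4.3316 + 5.7394 + 10.0555 + 13.3235 = 33.450

33.450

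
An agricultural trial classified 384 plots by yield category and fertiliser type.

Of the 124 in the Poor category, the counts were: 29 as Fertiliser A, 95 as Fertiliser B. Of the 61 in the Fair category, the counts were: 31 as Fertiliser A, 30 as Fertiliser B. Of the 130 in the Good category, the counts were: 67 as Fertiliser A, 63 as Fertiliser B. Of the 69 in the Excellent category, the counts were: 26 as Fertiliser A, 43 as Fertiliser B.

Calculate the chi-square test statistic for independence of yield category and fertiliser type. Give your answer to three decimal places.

24.629

Row totals: 124, 61, 130, 69. Column totals: 153, 231. Grand total N = 384.
Expected counts (row total × column total / N):
  Poor, Fertiliser A: 124×153/384 = 49.4062
  Poor, Fertiliser B: 124×231/384 = 74.5938
  Fair, Fertiliser A: 61×153/384 = 24.3047
  Fair, Fertiliser B: 61×231/384 = 36.6953
  Good, Fertiliser A: 130×153/384 = 51.7969
  Good, Fertiliser B: 130×231/384 = 78.2031
  Excellent, Fertiliser A: 69×153/384 = 27.4922
  Excellent, Fertiliser B: 69×231/384 = 41.5078
Contributions (O − E)²/E:
  (29 − 49.4062)²/49.4062 = 8.4284
  (95 − 74.5938)²/74.5938 = 5.5824
  (31 − 24.3047)²/24.3047 = 1.8444
  (30 − 36.6953)²/36.6953 = 1.2216
  (67 − 51.7969)²/51.7969 = 4.4623
  (63 − 78.2031)²/78.2031 = 2.9556
  (26 − 27.4922)²/27.4922 = 0.0810
  (43 − 41.5078)²/41.5078 = 0.0536
χ² = 8.4284 + 5.5824 + 1.8444 + 1.2216 + 4.4623 + 2.9556 + 0.0810 + 0.0536 = 24.629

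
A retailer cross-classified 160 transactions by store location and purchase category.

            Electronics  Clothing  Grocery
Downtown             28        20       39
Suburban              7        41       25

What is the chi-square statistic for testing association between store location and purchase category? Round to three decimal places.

21.834

Row totals: 87, 73. Column totals: 35, 61, 64. Grand total N = 160.
Expected counts (row total × column total / N):
  Downtown, Electronics: 87×35/160 = 19.0312
  Downtown, Clothing: 87×61/160 = 33.1688
  Downtown, Grocery: 87×64/160 = 34.8000
  Suburban, Electronics: 73×35/160 = 15.9688
  Suburban, Clothing: 73×61/160 = 27.8313
  Suburban, Grocery: 73×64/160 = 29.2000
Contributions (O − E)²/E:
  (28 − 19.0312)²/19.0312 = 4.2267
  (20 − 33.1688)²/33.1688 = 5.2283
  (39 − 34.8000)²/34.8000 = 0.5069
  (7 − 15.9688)²/15.9688 = 5.0373
  (41 − 27.8313)²/27.8313 = 6.2309
  (25 − 29.2000)²/29.2000 = 0.6041
χ² = 4.2267 + 5.2283 + 0.5069 + 5.0373 + 6.2309 + 0.6041 = 21.834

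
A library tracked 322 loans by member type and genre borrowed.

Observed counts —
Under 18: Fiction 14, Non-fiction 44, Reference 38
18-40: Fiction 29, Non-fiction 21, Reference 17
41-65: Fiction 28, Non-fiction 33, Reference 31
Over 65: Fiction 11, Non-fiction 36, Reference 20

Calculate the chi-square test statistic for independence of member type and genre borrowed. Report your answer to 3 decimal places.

Row totals: 96, 67, 92, 67. Column totals: 82, 134, 106. Grand total N = 322.
Expected counts (row total × column total / N):
  Under 18, Fiction: 96×82/322 = 24.4472
  Under 18, Non-fiction: 96×134/322 = 39.9503
  Under 18, Reference: 96×106/322 = 31.6025
  18-40, Fiction: 67×82/322 = 17.0621
  18-40, Non-fiction: 67×134/322 = 27.8820
  18-40, Reference: 67×106/322 = 22.0559
  41-65, Fiction: 92×82/322 = 23.4286
  41-65, Non-fiction: 92×134/322 = 38.2857
  41-65, Reference: 92×106/322 = 30.2857
  Over 65, Fiction: 67×82/322 = 17.0621
  Over 65, Non-fiction: 67×134/322 = 27.8820
  Over 65, Reference: 67×106/322 = 22.0559
Contributions (O − E)²/E:
  (14 − 24.4472)²/24.4472 = 4.4645
  (44 − 39.9503)²/39.9503 = 0.4105
  (38 − 31.6025)²/31.6025 = 1.2951
  (29 − 17.0621)²/17.0621 = 8.3526
  (21 − 27.8820)²/27.8820 = 1.6987
  (17 − 22.0559)²/22.0559 = 1.1590
  (28 − 23.4286)²/23.4286 = 0.8920
  (33 − 38.2857)²/38.2857 = 0.7297
  (31 − 30.2857)²/30.2857 = 0.0168
  (11 − 17.0621)²/17.0621 = 2.1538
  (36 − 27.8820)²/27.8820 = 2.3636
  (20 − 22.0559)²/22.0559 = 0.1916
χ² = 4.4645 + 0.4105 + 1.2951 + 8.3526 + 1.6987 + 1.1590 + 0.8920 + 0.7297 + 0.0168 + 2.1538 + 2.3636 + 0.1916 = 23.728

23.728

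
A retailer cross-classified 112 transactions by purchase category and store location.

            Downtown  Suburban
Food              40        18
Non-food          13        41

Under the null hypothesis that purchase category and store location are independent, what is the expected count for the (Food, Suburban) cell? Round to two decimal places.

Row total (Food) = 58; column total (Suburban) = 59; grand total N = 112.
Expected count = (row total × column total) / N = 58 × 59 / 112 = 30.55.

30.55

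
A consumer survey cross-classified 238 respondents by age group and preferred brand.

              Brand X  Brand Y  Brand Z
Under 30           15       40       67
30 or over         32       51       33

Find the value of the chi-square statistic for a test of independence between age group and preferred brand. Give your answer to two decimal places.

18.90

Row totals: 122, 116. Column totals: 47, 91, 100. Grand total N = 238.
Expected counts (row total × column total / N):
  Under 30, Brand X: 122×47/238 = 24.092
  Under 30, Brand Y: 122×91/238 = 46.647
  Under 30, Brand Z: 122×100/238 = 51.261
  30 or over, Brand X: 116×47/238 = 22.908
  30 or over, Brand Y: 116×91/238 = 44.353
  30 or over, Brand Z: 116×100/238 = 48.739
Contributions (O − E)²/E:
  (15 − 24.092)²/24.092 = 3.4312
  (40 − 46.647)²/46.647 = 0.9472
  (67 − 51.261)²/51.261 = 4.8324
  (32 − 22.908)²/22.908 = 3.6085
  (51 − 44.353)²/44.353 = 0.9962
  (33 − 48.739)²/48.739 = 5.0825
χ² = 3.4312 + 0.9472 + 4.8324 + 3.6085 + 0.9962 + 5.0825 = 18.90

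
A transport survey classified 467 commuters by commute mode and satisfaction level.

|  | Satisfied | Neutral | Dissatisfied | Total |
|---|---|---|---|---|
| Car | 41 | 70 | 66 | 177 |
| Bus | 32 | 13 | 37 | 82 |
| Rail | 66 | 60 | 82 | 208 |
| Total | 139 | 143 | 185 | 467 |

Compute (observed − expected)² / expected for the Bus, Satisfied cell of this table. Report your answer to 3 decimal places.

2.362

Row total (Bus) = 82; column total (Satisfied) = 139; N = 467.
Expected count E = 82 × 139 / 467 = 24.40685.
Contribution = (O − E)²/E = (32 − 24.40685)² / 24.40685 = 2.362.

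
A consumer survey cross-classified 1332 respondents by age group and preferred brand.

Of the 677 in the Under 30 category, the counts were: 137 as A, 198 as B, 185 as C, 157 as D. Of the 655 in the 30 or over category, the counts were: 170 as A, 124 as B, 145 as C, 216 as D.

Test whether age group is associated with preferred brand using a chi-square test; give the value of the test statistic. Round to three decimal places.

Row totals: 677, 655. Column totals: 307, 322, 330, 373. Grand total N = 1332.
Expected counts (row total × column total / N):
  Under 30, A: 677×307/1332 = 156.0353
  Under 30, B: 677×322/1332 = 163.6592
  Under 30, C: 677×330/1332 = 167.7252
  Under 30, D: 677×373/1332 = 189.5803
  30 or over, A: 655×307/1332 = 150.9647
  30 or over, B: 655×322/1332 = 158.3408
  30 or over, C: 655×330/1332 = 162.2748
  30 or over, D: 655×373/1332 = 183.4197
Contributions (O − E)²/E:
  (137 − 156.0353)²/156.0353 = 2.3222
  (198 − 163.6592)²/163.6592 = 7.2058
  (185 − 167.7252)²/167.7252 = 1.7792
  (157 − 189.5803)²/189.5803 = 5.5991
  (170 − 150.9647)²/150.9647 = 2.4002
  (124 − 158.3408)²/158.3408 = 7.4478
  (145 − 162.2748)²/162.2748 = 1.8390
  (216 − 183.4197)²/183.4197 = 5.7871
χ² = 2.3222 + 7.2058 + 1.7792 + 5.5991 + 2.4002 + 7.4478 + 1.8390 + 5.7871 = 34.380

34.380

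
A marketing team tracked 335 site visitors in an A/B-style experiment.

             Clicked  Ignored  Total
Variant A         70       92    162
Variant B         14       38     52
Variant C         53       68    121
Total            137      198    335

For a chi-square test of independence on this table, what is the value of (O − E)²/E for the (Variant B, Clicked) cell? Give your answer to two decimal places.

2.48

Row total (Variant B) = 52; column total (Clicked) = 137; N = 335.
Expected count E = 52 × 137 / 335 = 21.266.
Contribution = (O − E)²/E = (14 − 21.266)² / 21.266 = 2.48.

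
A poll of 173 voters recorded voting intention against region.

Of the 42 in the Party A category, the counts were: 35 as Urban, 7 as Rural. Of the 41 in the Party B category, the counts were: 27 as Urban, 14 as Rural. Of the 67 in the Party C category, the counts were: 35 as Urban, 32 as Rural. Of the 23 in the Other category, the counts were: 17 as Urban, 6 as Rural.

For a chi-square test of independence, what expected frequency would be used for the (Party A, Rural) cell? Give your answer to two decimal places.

Row total (Party A) = 42; column total (Rural) = 59; grand total N = 173.
Expected count = (row total × column total) / N = 42 × 59 / 173 = 14.32.

14.32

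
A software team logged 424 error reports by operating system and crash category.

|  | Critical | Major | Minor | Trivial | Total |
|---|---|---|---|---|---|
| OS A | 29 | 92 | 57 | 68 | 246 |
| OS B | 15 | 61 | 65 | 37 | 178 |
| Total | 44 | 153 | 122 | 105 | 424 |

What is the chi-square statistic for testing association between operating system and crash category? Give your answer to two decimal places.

9.76

Grand total N = 424.
Expected counts (row total × column total / N):
  OS A, Critical: 246×44/424 = 25.528
  OS A, Major: 246×153/424 = 88.769
  OS A, Minor: 246×122/424 = 70.783
  OS A, Trivial: 246×105/424 = 60.920
  OS B, Critical: 178×44/424 = 18.472
  OS B, Major: 178×153/424 = 64.231
  OS B, Minor: 178×122/424 = 51.217
  OS B, Trivial: 178×105/424 = 44.080
Contributions (O − E)²/E:
  (29 − 25.528)²/25.528 = 0.4722
  (92 − 88.769)²/88.769 = 0.1176
  (57 − 70.783)²/70.783 = 2.6839
  (68 − 60.920)²/60.920 = 0.8228
  (15 − 18.472)²/18.472 = 0.6526
  (61 − 64.231)²/64.231 = 0.1625
  (65 − 51.217)²/51.217 = 3.7091
  (37 − 44.080)²/44.080 = 1.1372
χ² = 0.4722 + 0.1176 + 2.6839 + 0.8228 + 0.6526 + 0.1625 + 3.7091 + 1.1372 = 9.76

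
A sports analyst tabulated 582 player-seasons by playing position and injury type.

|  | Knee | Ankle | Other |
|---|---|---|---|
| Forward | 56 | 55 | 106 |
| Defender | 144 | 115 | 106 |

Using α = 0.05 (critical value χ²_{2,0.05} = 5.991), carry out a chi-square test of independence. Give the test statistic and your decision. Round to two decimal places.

Row totals: 217, 365. Column totals: 200, 170, 212. Grand total N = 582.
Expected counts (row total × column total / N):
  Forward, Knee: 217×200/582 = 74.570
  Forward, Ankle: 217×170/582 = 63.385
  Forward, Other: 217×212/582 = 79.045
  Defender, Knee: 365×200/582 = 125.430
  Defender, Ankle: 365×170/582 = 106.615
  Defender, Other: 365×212/582 = 132.955
Contributions (O − E)²/E:
  (56 − 74.570)²/74.570 = 4.6244
  (55 − 63.385)²/63.385 = 1.1092
  (106 − 79.045)²/79.045 = 9.1919
  (144 − 125.430)²/125.430 = 2.7493
  (115 − 106.615)²/106.615 = 0.6595
  (106 − 132.955)²/132.955 = 5.4648
χ² = 4.6244 + 1.1092 + 9.1919 + 2.7493 + 0.6595 + 5.4648 = 23.80
df = (2−1)(3−1) = 2. Since 23.80 > 5.991, reject the null hypothesis of independence at α = 0.05.

23.80; reject H₀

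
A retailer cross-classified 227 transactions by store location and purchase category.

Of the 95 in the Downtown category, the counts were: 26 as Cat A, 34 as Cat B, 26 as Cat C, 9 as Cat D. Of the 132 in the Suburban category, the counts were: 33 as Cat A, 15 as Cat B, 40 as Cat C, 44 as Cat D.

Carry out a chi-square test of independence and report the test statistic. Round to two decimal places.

Row totals: 95, 132. Column totals: 59, 49, 66, 53. Grand total N = 227.
Expected counts (row total × column total / N):
  Downtown, Cat A: 95×59/227 = 24.692
  Downtown, Cat B: 95×49/227 = 20.507
  Downtown, Cat C: 95×66/227 = 27.621
  Downtown, Cat D: 95×53/227 = 22.181
  Suburban, Cat A: 132×59/227 = 34.308
  Suburban, Cat B: 132×49/227 = 28.493
  Suburban, Cat C: 132×66/227 = 38.379
  Suburban, Cat D: 132×53/227 = 30.819
Contributions (O − E)²/E:
  (26 − 24.692)²/24.692 = 0.0693
  (34 − 20.507)²/20.507 = 8.8780
  (26 − 27.621)²/27.621 = 0.0951
  (9 − 22.181)²/22.181 = 7.8328
  (33 − 34.308)²/34.308 = 0.0499
  (15 − 28.493)²/28.493 = 6.3897
  (40 − 38.379)²/38.379 = 0.0685
  (44 − 30.819)²/30.819 = 5.6374
χ² = 0.0693 + 8.8780 + 0.0951 + 7.8328 + 0.0499 + 6.3897 + 0.0685 + 5.6374 = 29.02

29.02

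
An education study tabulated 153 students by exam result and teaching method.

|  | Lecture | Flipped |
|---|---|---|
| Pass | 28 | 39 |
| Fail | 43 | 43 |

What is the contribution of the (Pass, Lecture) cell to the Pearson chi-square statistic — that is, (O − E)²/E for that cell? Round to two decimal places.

0.31

Row total (Pass) = 67; column total (Lecture) = 71; N = 153.
Expected count E = 67 × 71 / 153 = 31.092.
Contribution = (O − E)²/E = (28 − 31.092)² / 31.092 = 0.31.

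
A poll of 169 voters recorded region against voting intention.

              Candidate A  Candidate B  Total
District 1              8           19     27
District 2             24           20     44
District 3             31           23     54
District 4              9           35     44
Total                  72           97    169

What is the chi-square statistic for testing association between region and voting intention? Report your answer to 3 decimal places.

18.092

Grand total N = 169.
Expected counts (row total × column total / N):
  District 1, Candidate A: 27×72/169 = 11.5030
  District 1, Candidate B: 27×97/169 = 15.4970
  District 2, Candidate A: 44×72/169 = 18.7456
  District 2, Candidate B: 44×97/169 = 25.2544
  District 3, Candidate A: 54×72/169 = 23.0059
  District 3, Candidate B: 54×97/169 = 30.9941
  District 4, Candidate A: 44×72/169 = 18.7456
  District 4, Candidate B: 44×97/169 = 25.2544
Contributions (O − E)²/E:
  (8 − 11.5030)²/11.5030 = 1.0668
  (19 − 15.4970)²/15.4970 = 0.7918
  (24 − 18.7456)²/18.7456 = 1.4728
  (20 − 25.2544)²/25.2544 = 1.0932
  (31 − 23.0059)²/23.0059 = 2.7778
  (23 − 30.9941)²/30.9941 = 2.0619
  (9 − 18.7456)²/18.7456 = 5.0666
  (35 − 25.2544)²/25.2544 = 3.7608
χ² = 1.0668 + 0.7918 + 1.4728 + 1.0932 + 2.7778 + 2.0619 + 5.0666 + 3.7608 = 18.092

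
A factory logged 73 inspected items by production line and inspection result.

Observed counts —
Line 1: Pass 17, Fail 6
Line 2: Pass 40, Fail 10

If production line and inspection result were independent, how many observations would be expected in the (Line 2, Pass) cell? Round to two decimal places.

39.04

Row total (Line 2) = 50; column total (Pass) = 57; grand total N = 73.
Expected count = (row total × column total) / N = 50 × 57 / 73 = 39.04.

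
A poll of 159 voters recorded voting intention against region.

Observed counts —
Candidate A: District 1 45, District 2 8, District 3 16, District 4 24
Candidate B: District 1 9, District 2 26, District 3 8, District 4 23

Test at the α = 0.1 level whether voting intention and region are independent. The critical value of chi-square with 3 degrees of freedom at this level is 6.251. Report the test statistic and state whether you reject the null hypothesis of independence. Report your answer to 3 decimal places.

Row totals: 93, 66. Column totals: 54, 34, 24, 47. Grand total N = 159.
Expected counts (row total × column total / N):
  Candidate A, District 1: 93×54/159 = 31.5849
  Candidate A, District 2: 93×34/159 = 19.8868
  Candidate A, District 3: 93×24/159 = 14.0377
  Candidate A, District 4: 93×47/159 = 27.4906
  Candidate B, District 1: 66×54/159 = 22.4151
  Candidate B, District 2: 66×34/159 = 14.1132
  Candidate B, District 3: 66×24/159 = 9.9623
  Candidate B, District 4: 66×47/159 = 19.5094
Contributions (O − E)²/E:
  (45 − 31.5849)²/31.5849 = 5.6978
  (8 − 19.8868)²/19.8868 = 7.1050
  (16 − 14.0377)²/14.0377 = 0.2743
  (24 − 27.4906)²/27.4906 = 0.4432
  (9 − 22.4151)²/22.4151 = 8.0287
  (26 − 14.1132)²/14.1132 = 10.0116
  (8 − 9.9623)²/9.9623 = 0.3865
  (23 − 19.5094)²/19.5094 = 0.6245
χ² = 5.6978 + 7.1050 + 0.2743 + 0.4432 + 8.0287 + 10.0116 + 0.3865 + 0.6245 = 32.572
df = (2−1)(4−1) = 3. Since 32.572 > 6.251, reject the null hypothesis of independence at α = 0.1.

32.572; reject H₀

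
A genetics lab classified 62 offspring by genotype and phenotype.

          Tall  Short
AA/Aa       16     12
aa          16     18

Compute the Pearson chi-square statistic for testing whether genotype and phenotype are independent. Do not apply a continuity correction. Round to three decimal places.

Row totals: 28, 34. Column totals: 32, 30. Grand total N = 62.
Expected counts (row total × column total / N):
  AA/Aa, Tall: 28×32/62 = 14.4516
  AA/Aa, Short: 28×30/62 = 13.5484
  aa, Tall: 34×32/62 = 17.5484
  aa, Short: 34×30/62 = 16.4516
Contributions (O − E)²/E:
  (16 − 14.4516)²/14.4516 = 0.1659
  (12 − 13.5484)²/13.5484 = 0.1770
  (16 − 17.5484)²/17.5484 = 0.1366
  (18 − 16.4516)²/16.4516 = 0.1457
χ² = 0.1659 + 0.1770 + 0.1366 + 0.1457 = 0.625

0.625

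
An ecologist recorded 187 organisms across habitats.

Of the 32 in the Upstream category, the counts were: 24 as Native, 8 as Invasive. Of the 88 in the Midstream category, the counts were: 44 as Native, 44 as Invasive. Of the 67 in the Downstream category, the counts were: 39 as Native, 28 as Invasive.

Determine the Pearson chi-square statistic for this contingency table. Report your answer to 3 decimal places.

Row totals: 32, 88, 67. Column totals: 107, 80. Grand total N = 187.
Expected counts (row total × column total / N):
  Upstream, Native: 32×107/187 = 18.3102
  Upstream, Invasive: 32×80/187 = 13.6898
  Midstream, Native: 88×107/187 = 50.3529
  Midstream, Invasive: 88×80/187 = 37.6471
  Downstream, Native: 67×107/187 = 38.3369
  Downstream, Invasive: 67×80/187 = 28.6631
Contributions (O − E)²/E:
  (24 − 18.3102)²/18.3102 = 1.7681
  (8 − 13.6898)²/13.6898 = 2.3648
  (44 − 50.3529)²/50.3529 = 0.8015
  (44 − 37.6471)²/37.6471 = 1.0720
  (39 − 38.3369)²/38.3369 = 0.0115
  (28 − 28.6631)²/28.6631 = 0.0153
χ² = 1.7681 + 2.3648 + 0.8015 + 1.0720 + 0.0115 + 0.0153 = 6.033

6.033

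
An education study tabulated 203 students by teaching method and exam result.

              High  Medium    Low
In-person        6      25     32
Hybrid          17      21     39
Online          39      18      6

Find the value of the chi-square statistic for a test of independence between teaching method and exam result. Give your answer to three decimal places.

52.589

Row totals: 63, 77, 63. Column totals: 62, 64, 77. Grand total N = 203.
Expected counts (row total × column total / N):
  In-person, High: 63×62/203 = 19.2414
  In-person, Medium: 63×64/203 = 19.8621
  In-person, Low: 63×77/203 = 23.8966
  Hybrid, High: 77×62/203 = 23.5172
  Hybrid, Medium: 77×64/203 = 24.2759
  Hybrid, Low: 77×77/203 = 29.2069
  Online, High: 63×62/203 = 19.2414
  Online, Medium: 63×64/203 = 19.8621
  Online, Low: 63×77/203 = 23.8966
Contributions (O − E)²/E:
  (6 − 19.2414)²/19.2414 = 9.1124
  (25 − 19.8621)²/19.8621 = 1.3291
  (32 − 23.8966)²/23.8966 = 2.7479
  (17 − 23.5172)²/23.5172 = 1.8061
  (21 − 24.2759)²/24.2759 = 0.4421
  (39 − 29.2069)²/29.2069 = 3.2836
  (39 − 19.2414)²/19.2414 = 20.2897
  (18 − 19.8621)²/19.8621 = 0.1746
  (6 − 23.8966)²/23.8966 = 13.4031
χ² = 9.1124 + 1.3291 + 2.7479 + 1.8061 + 0.4421 + 3.2836 + 20.2897 + 0.1746 + 13.4031 = 52.589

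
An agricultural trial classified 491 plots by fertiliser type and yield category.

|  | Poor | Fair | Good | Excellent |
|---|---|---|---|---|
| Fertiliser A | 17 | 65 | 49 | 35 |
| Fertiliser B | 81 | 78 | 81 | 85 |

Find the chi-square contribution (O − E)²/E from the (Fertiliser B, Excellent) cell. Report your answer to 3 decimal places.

Row total (Fertiliser B) = 325; column total (Excellent) = 120; N = 491.
Expected count E = 325 × 120 / 491 = 79.4297.
Contribution = (O − E)²/E = (85 − 79.4297)² / 79.4297 = 0.391.

0.391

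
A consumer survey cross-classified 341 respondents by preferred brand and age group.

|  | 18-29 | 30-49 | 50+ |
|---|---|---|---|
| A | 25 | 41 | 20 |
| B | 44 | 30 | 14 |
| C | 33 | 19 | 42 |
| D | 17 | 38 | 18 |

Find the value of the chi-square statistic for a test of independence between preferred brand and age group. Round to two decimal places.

Row totals: 86, 88, 94, 73. Column totals: 119, 128, 94. Grand total N = 341.
Expected counts (row total × column total / N):
  A, 18-29: 86×119/341 = 30.012
  A, 30-49: 86×128/341 = 32.282
  A, 50+: 86×94/341 = 23.707
  B, 18-29: 88×119/341 = 30.710
  B, 30-49: 88×128/341 = 33.032
  B, 50+: 88×94/341 = 24.258
  C, 18-29: 94×119/341 = 32.804
  C, 30-49: 94×128/341 = 35.284
  C, 50+: 94×94/341 = 25.912
  D, 18-29: 73×119/341 = 25.475
  D, 30-49: 73×128/341 = 27.402
  D, 50+: 73×94/341 = 20.123
Contributions (O − E)²/E:
  (25 − 30.012)²/30.012 = 0.8370
  (41 − 32.282)²/32.282 = 2.3544
  (20 − 23.707)²/23.707 = 0.5797
  (44 − 30.710)²/30.710 = 5.7514
  (30 − 33.032)²/33.032 = 0.2783
  (14 − 24.258)²/24.258 = 4.3378
  (33 − 32.804)²/32.804 = 0.0012
  (19 − 35.284)²/35.284 = 7.5153
  (42 − 25.912)²/25.912 = 9.9886
  (17 − 25.475)²/25.475 = 2.8195
  (38 − 27.402)²/27.402 = 4.0989
  (18 − 20.123)²/20.123 = 0.2240
χ² = 0.8370 + 2.3544 + 0.5797 + 5.7514 + 0.2783 + 4.3378 + 0.0012 + 7.5153 + 9.9886 + 2.8195 + 4.0989 + 0.2240 = 38.79

38.79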